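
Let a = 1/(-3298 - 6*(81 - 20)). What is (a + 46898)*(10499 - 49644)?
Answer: -6726452538295/3664 ≈ -1.8358e+9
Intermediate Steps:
a = -1/3664 (a = 1/(-3298 - 6*61) = 1/(-3298 - 366) = 1/(-3664) = -1/3664 ≈ -0.00027293)
(a + 46898)*(10499 - 49644) = (-1/3664 + 46898)*(10499 - 49644) = (171834271/3664)*(-39145) = -6726452538295/3664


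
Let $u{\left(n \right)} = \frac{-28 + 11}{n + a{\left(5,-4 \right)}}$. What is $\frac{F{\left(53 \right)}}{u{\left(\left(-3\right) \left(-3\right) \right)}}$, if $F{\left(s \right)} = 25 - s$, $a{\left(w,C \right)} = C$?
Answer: $\frac{140}{17} \approx 8.2353$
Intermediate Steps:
$u{\left(n \right)} = - \frac{17}{-4 + n}$ ($u{\left(n \right)} = \frac{-28 + 11}{n - 4} = - \frac{17}{-4 + n}$)
$\frac{F{\left(53 \right)}}{u{\left(\left(-3\right) \left(-3\right) \right)}} = \frac{25 - 53}{\left(-17\right) \frac{1}{-4 - -9}} = \frac{25 - 53}{\left(-17\right) \frac{1}{-4 + 9}} = - \frac{28}{\left(-17\right) \frac{1}{5}} = - \frac{28}{- \frac{17}{5}} = \left(-28\right) \left(- \frac{5}{17}\right) = \frac{140}{17}$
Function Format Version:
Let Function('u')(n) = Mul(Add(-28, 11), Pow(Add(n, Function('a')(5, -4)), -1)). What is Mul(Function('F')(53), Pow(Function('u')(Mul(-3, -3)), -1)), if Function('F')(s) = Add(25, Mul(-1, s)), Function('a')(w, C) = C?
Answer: Rational(140, 17) ≈ 8.2353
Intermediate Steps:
Function('u')(n) = Mul(-17, Pow(Add(-4, n), -1)) (Function('u')(n) = Mul(Add(-28, 11), Pow(Add(n, -4), -1)) = Mul(-17, Pow(Add(-4, n), -1)))
Mul(Function('F')(53), Pow(Function('u')(Mul(-3, -3)), -1)) = Mul(Add(25, Mul(-1, 53)), Pow(Mul(-17, Pow(Add(-4, Mul(-3, -3)), -1)), -1)) = Mul(Add(25, -53), Pow(Mul(-17, Pow(Add(-4, 9), -1)), -1)) = Mul(-28, Pow(Mul(-17, Pow(5, -1)), -1)) = Mul(-28, Pow(Mul(-17, Rational(1, 5)), -1)) = Mul(-28, Pow(Rational(-17, 5), -1)) = Mul(-28, Rational(-5, 17)) = Rational(140, 17)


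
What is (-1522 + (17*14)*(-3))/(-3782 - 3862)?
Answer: 43/147 ≈ 0.29252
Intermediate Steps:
(-1522 + (17*14)*(-3))/(-3782 - 3862) = (-1522 + 238*(-3))/(-7644) = (-1522 - 714)*(-1/7644) = -2236*(-1/7644) = 43/147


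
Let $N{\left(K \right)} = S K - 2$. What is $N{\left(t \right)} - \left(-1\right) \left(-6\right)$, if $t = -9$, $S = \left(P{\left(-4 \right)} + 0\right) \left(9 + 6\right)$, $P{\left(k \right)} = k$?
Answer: $532$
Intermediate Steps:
$S = -60$ ($S = \left(-4 + 0\right) \left(9 + 6\right) = \left(-4\right) 15 = -60$)
$N{\left(K \right)} = -2 - 60 K$ ($N{\left(K \right)} = - 60 K - 2 = -2 - 60 K$)
$N{\left(t \right)} - \left(-1\right) \left(-6\right) = \left(-2 - -540\right) - \left(-1\right) \left(-6\right) = \left(-2 + 540\right) - 6 = 538 - 6 = 532$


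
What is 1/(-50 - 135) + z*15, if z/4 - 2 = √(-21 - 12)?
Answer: 22199/185 + 60*I*√33 ≈ 119.99 + 344.67*I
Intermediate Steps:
z = 8 + 4*I*√33 (z = 8 + 4*√(-21 - 12) = 8 + 4*√(-33) = 8 + 4*(I*√33) = 8 + 4*I*√33 ≈ 8.0 + 22.978*I)
1/(-50 - 135) + z*15 = 1/(-50 - 135) + (8 + 4*I*√33)*15 = 1/(-185) + (120 + 60*I*√33) = -1/185 + (120 + 60*I*√33) = 22199/185 + 60*I*√33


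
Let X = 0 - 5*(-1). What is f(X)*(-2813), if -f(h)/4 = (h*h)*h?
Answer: 1406500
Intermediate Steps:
X = 5 (X = 0 + 5 = 5)
f(h) = -4*h**3 (f(h) = -4*h*h*h = -4*h**2*h = -4*h**3)
f(X)*(-2813) = -4*5**3*(-2813) = -4*125*(-2813) = -500*(-2813) = 1406500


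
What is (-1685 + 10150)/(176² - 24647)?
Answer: 8465/6329 ≈ 1.3375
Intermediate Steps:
(-1685 + 10150)/(176² - 24647) = 8465/(30976 - 24647) = 8465/6329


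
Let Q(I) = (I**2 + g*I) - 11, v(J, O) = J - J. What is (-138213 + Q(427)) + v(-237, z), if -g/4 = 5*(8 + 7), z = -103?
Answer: -83995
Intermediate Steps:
v(J, O) = 0
g = -300 (g = -20*(8 + 7) = -20*15 = -4*75 = -300)
Q(I) = -11 + I**2 - 300*I (Q(I) = (I**2 - 300*I) - 11 = -11 + I**2 - 300*I)
(-138213 + Q(427)) + v(-237, z) = (-138213 + (-11 + 427**2 - 300*427)) + 0 = (-138213 + (-11 + 182329 - 128100)) + 0 = (-138213 + 54218) + 0 = -83995 + 0 = -83995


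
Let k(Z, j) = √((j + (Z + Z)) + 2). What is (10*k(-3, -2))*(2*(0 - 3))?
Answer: -60*I*√6 ≈ -146.97*I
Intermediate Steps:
k(Z, j) = √(2 + j + 2*Z) (k(Z, j) = √((j + 2*Z) + 2) = √(2 + j + 2*Z))
(10*k(-3, -2))*(2*(0 - 3)) = (10*√(2 - 2 + 2*(-3)))*(2*(0 - 3)) = (10*√(2 - 2 - 6))*(2*(-3)) = (10*√(-6))*(-6) = (10*(I*√6))*(-6) = (10*I*√6)*(-6) = -60*I*√6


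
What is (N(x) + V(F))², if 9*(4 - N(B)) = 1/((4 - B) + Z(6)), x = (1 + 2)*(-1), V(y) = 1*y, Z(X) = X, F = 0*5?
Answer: 218089/13689 ≈ 15.932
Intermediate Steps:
F = 0
V(y) = y
x = -3 (x = 3*(-1) = -3)
N(B) = 4 - 1/(9*(10 - B)) (N(B) = 4 - 1/(9*((4 - B) + 6)) = 4 - 1/(9*(10 - B)))
(N(x) + V(F))² = ((359 - 36*(-3))/(9*(10 - 1*(-3))) + 0)² = ((359 + 108)/(9*(10 + 3)) + 0)² = ((⅑)*467/13 + 0)² = ((⅑)*(1/13)*467 + 0)² = (467/117 + 0)² = (467/117)² = 218089/13689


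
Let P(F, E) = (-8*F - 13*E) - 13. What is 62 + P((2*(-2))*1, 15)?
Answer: -114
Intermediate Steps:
P(F, E) = -13 - 13*E - 8*F (P(F, E) = (-13*E - 8*F) - 13 = -13 - 13*E - 8*F)
62 + P((2*(-2))*1, 15) = 62 + (-13 - 13*15 - 8*2*(-2)) = 62 + (-13 - 195 - (-32)) = 62 + (-13 - 195 - 8*(-4)) = 62 + (-13 - 195 + 32) = 62 - 176 = -114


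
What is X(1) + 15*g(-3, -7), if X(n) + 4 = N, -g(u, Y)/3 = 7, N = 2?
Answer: -317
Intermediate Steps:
g(u, Y) = -21 (g(u, Y) = -3*7 = -21)
X(n) = -2 (X(n) = -4 + 2 = -2)
X(1) + 15*g(-3, -7) = -2 + 15*(-21) = -2 - 315 = -317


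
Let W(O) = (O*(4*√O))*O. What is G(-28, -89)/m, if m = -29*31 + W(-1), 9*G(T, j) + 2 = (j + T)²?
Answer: -12304613/7273953 - 54748*I/7273953 ≈ -1.6916 - 0.0075266*I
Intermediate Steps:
G(T, j) = -2/9 + (T + j)²/9 (G(T, j) = -2/9 + (j + T)²/9 = -2/9 + (T + j)²/9)
W(O) = 4*O^(5/2) (W(O) = (4*O^(3/2))*O = 4*O^(5/2))
m = -899 + 4*I (m = -29*31 + 4*(-1)^(5/2) = -899 + 4*I ≈ -899.0 + 4.0*I)
G(-28, -89)/m = (-2/9 + (-28 - 89)²/9)/(-899 + 4*I) = (-2/9 + (⅑)*(-117)²)*((-899 - 4*I)/808217) = (-2/9 + (⅑)*13689)*((-899 - 4*I)/808217) = (-2/9 + 1521)*((-899 - 4*I)/808217) = 13687*((-899 - 4*I)/808217)/9 = 13687*(-899 - 4*I)/7273953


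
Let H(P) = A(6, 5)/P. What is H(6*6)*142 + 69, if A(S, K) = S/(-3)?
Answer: 550/9 ≈ 61.111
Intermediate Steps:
A(S, K) = -S/3 (A(S, K) = S*(-⅓) = -S/3)
H(P) = -2/P (H(P) = (-⅓*6)/P = -2/P)
H(6*6)*142 + 69 = -2/(6*6)*142 + 69 = -2/36*142 + 69 = -2*1/36*142 + 69 = -1/18*142 + 69 = -71/9 + 69 = 550/9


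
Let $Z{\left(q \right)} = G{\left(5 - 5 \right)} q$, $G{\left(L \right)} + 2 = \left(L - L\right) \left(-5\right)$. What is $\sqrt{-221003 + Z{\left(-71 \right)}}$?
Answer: $i \sqrt{220861} \approx 469.96 i$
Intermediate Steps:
$G{\left(L \right)} = -2$ ($G{\left(L \right)} = -2 + \left(L - L\right) \left(-5\right) = -2 + 0 \left(-5\right) = -2 + 0 = -2$)
$Z{\left(q \right)} = - 2 q$
$\sqrt{-221003 + Z{\left(-71 \right)}} = \sqrt{-221003 - -142} = \sqrt{-221003 + 142} = \sqrt{-220861} = i \sqrt{220861}$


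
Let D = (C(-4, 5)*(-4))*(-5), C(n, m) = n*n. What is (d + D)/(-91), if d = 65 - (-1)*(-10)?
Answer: -375/91 ≈ -4.1209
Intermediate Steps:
C(n, m) = n²
D = 320 (D = ((-4)²*(-4))*(-5) = (16*(-4))*(-5) = -64*(-5) = 320)
d = 55 (d = 65 - 1*10 = 65 - 10 = 55)
(d + D)/(-91) = (55 + 320)/(-91) = 375*(-1/91) = -375/91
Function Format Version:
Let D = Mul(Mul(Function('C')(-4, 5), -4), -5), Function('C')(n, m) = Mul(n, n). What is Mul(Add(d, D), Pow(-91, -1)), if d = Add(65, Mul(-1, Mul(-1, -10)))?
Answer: Rational(-375, 91) ≈ -4.1209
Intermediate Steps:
Function('C')(n, m) = Pow(n, 2)
D = 320 (D = Mul(Mul(Pow(-4, 2), -4), -5) = Mul(Mul(16, -4), -5) = Mul(-64, -5) = 320)
d = 55 (d = Add(65, Mul(-1, 10)) = Add(65, -10) = 55)
Mul(Add(d, D), Pow(-91, -1)) = Mul(Add(55, 320), Pow(-91, -1)) = Mul(375, Rational(-1, 91)) = Rational(-375, 91)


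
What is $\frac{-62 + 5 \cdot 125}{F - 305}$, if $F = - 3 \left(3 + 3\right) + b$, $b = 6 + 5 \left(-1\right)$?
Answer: $- \frac{563}{322} \approx -1.7484$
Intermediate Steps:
$b = 1$ ($b = 6 - 5 = 1$)
$F = -17$ ($F = - 3 \left(3 + 3\right) + 1 = \left(-3\right) 6 + 1 = -18 + 1 = -17$)
$\frac{-62 + 5 \cdot 125}{F - 305} = \frac{-62 + 5 \cdot 125}{-17 - 305} = \frac{-62 + 625}{-322} = 563 \left(- \frac{1}{322}\right) = - \frac{563}{322}$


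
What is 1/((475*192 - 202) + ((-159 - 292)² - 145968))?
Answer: 1/148431 ≈ 6.7371e-6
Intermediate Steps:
1/((475*192 - 202) + ((-159 - 292)² - 145968)) = 1/((91200 - 202) + ((-451)² - 145968)) = 1/(90998 + (203401 - 145968)) = 1/(90998 + 57433) = 1/148431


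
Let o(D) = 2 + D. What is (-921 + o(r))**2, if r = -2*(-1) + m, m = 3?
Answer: 835396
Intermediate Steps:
r = 5 (r = -2*(-1) + 3 = 2 + 3 = 5)
(-921 + o(r))**2 = (-921 + (2 + 5))**2 = (-921 + 7)**2 = (-914)**2 = 835396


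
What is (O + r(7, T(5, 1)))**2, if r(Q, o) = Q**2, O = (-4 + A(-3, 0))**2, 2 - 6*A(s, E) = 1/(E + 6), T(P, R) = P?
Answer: 6592303249/1679616 ≈ 3924.9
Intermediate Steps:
A(s, E) = 1/3 - 1/(6*(6 + E)) (A(s, E) = 1/3 - 1/(6*(E + 6)) = 1/3 - 1/(6*(6 + E)))
O = 17689/1296 (O = (-4 + (11 + 2*0)/(6*(6 + 0)))**2 = (-4 + (1/6)*(11 + 0)/6)**2 = (-4 + (1/6)*(1/6)*11)**2 = (-4 + 11/36)**2 = (-133/36)**2 = 17689/1296 ≈ 13.649)
(O + r(7, T(5, 1)))**2 = (17689/1296 + 7**2)**2 = (17689/1296 + 49)**2 = (81193/1296)**2 = 6592303249/1679616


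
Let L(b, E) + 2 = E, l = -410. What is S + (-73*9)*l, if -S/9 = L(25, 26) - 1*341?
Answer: 272223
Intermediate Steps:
L(b, E) = -2 + E
S = 2853 (S = -9*((-2 + 26) - 1*341) = -9*(24 - 341) = -9*(-317) = 2853)
S + (-73*9)*l = 2853 - 73*9*(-410) = 2853 - 657*(-410) = 2853 + 269370 = 272223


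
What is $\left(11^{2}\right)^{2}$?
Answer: $14641$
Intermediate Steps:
$\left(11^{2}\right)^{2} = 121^{2} = 14641$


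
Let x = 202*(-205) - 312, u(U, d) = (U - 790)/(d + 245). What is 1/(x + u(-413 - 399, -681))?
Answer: -218/9094595 ≈ -2.3970e-5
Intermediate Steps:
u(U, d) = (-790 + U)/(245 + d)
x = -41722 (x = -41410 - 312 = -41722)
1/(x + u(-413 - 399, -681)) = 1/(-41722 + (-790 + (-413 - 399))/(245 - 681)) = 1/(-41722 + (-790 - 812)/(-436)) = 1/(-41722 - 1/436*(-1602)) = 1/(-41722 + 801/218) = 1/(-9094595/218) = -218/9094595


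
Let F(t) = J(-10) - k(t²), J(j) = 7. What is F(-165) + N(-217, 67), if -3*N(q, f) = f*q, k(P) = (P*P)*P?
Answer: -60537561032315/3 ≈ -2.0179e+13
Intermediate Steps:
k(P) = P³ (k(P) = P²*P = P³)
F(t) = 7 - t⁶ (F(t) = 7 - (t²)³ = 7 - t⁶)
N(q, f) = -f*q/3
F(-165) + N(-217, 67) = (7 - 1*(-165)⁶) - ⅓*67*(-217) = (7 - 1*20179187015625) + 14539/3 = (7 - 20179187015625) + 14539/3 = -20179187015618 + 14539/3 = -60537561032315/3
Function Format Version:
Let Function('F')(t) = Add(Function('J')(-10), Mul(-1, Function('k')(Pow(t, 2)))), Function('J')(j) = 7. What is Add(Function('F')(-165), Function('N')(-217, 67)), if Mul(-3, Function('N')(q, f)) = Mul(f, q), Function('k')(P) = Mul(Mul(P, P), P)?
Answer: Rational(-60537561032315, 3) ≈ -2.0179e+13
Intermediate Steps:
Function('k')(P) = Pow(P, 3) (Function('k')(P) = Mul(Pow(P, 2), P) = Pow(P, 3))
Function('F')(t) = Add(7, Mul(-1, Pow(t, 6))) (Function('F')(t) = Add(7, Mul(-1, Pow(Pow(t, 2), 3))) = Add(7, Mul(-1, Pow(t, 6))))
Function('N')(q, f) = Mul(Rational(-1, 3), f, q) (Function('N')(q, f) = Mul(Rational(-1, 3), Mul(f, q)) = Mul(Rational(-1, 3), f, q))
Add(Function('F')(-165), Function('N')(-217, 67)) = Add(Add(7, Mul(-1, Pow(-165, 6))), Mul(Rational(-1, 3), 67, -217)) = Add(Add(7, Mul(-1, 20179187015625)), Rational(14539, 3)) = Add(Add(7, -20179187015625), Rational(14539, 3)) = Add(-20179187015618, Rational(14539, 3)) = Rational(-60537561032315, 3)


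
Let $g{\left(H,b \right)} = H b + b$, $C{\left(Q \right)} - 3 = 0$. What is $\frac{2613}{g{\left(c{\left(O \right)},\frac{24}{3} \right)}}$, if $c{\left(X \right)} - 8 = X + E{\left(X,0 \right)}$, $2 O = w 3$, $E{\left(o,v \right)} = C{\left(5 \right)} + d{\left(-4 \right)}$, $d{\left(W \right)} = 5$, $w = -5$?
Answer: $\frac{2613}{76} \approx 34.382$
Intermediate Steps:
$C{\left(Q \right)} = 3$ ($C{\left(Q \right)} = 3 + 0 = 3$)
$E{\left(o,v \right)} = 8$ ($E{\left(o,v \right)} = 3 + 5 = 8$)
$O = - \frac{15}{2}$ ($O = \frac{\left(-5\right) 3}{2} = \frac{1}{2} \left(-15\right) = - \frac{15}{2} \approx -7.5$)
$c{\left(X \right)} = 16 + X$ ($c{\left(X \right)} = 8 + \left(X + 8\right) = 8 + \left(8 + X\right) = 16 + X$)
$g{\left(H,b \right)} = b + H b$
$\frac{2613}{g{\left(c{\left(O \right)},\frac{24}{3} \right)}} = \frac{2613}{\frac{24}{3} \left(1 + \left(16 - \frac{15}{2}\right)\right)} = \frac{2613}{24 \cdot \frac{1}{3} \left(1 + \frac{17}{2}\right)} = \frac{2613}{8 \cdot \frac{19}{2}} = \frac{2613}{76}$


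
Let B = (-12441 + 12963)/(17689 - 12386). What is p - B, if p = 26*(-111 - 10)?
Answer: -16683760/5303 ≈ -3146.1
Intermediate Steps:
B = 522/5303 ≈ 0.098435
p = -3146 (p = 26*(-121) = -3146)
p - B = -3146 - 1*522/5303 = -3146 - 522/5303 = -16683760/5303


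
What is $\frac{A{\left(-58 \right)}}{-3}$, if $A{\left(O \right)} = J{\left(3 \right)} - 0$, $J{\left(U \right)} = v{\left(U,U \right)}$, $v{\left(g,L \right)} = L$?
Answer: $-1$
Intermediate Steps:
$J{\left(U \right)} = U$
$A{\left(O \right)} = 3$ ($A{\left(O \right)} = 3 - 0 = 3 + 0 = 3$)
$\frac{A{\left(-58 \right)}}{-3} = \frac{3}{-3} = 3 \left(- \frac{1}{3}\right) = -1$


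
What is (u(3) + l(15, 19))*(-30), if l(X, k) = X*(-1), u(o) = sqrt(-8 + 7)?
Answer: 450 - 30*I ≈ 450.0 - 30.0*I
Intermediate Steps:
u(o) = I (u(o) = sqrt(-1) = I)
l(X, k) = -X
(u(3) + l(15, 19))*(-30) = (I - 1*15)*(-30) = (I - 15)*(-30) = (-15 + I)*(-30) = 450 - 30*I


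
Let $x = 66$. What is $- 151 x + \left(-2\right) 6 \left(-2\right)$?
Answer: $-9942$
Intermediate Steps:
$- 151 x + \left(-2\right) 6 \left(-2\right) = \left(-151\right) 66 + \left(-2\right) 6 \left(-2\right) = -9966 - -24 = -9966 + 24 = -9942$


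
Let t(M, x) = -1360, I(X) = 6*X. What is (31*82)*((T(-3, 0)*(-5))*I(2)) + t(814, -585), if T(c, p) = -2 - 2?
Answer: 608720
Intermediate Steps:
T(c, p) = -4
(31*82)*((T(-3, 0)*(-5))*I(2)) + t(814, -585) = (31*82)*((-4*(-5))*(6*2)) - 1360 = 2542*(20*12) - 1360 = 2542*240 - 1360 = 610080 - 1360 = 608720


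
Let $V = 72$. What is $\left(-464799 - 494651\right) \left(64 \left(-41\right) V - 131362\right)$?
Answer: $307302240500$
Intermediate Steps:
$\left(-464799 - 494651\right) \left(64 \left(-41\right) V - 131362\right) = \left(-464799 - 494651\right) \left(64 \left(-41\right) 72 - 131362\right) = - 959450 \left(\left(-2624\right) 72 - 131362\right) = - 959450 \left(-188928 - 131362\right) = \left(-959450\right) \left(-320290\right) = 307302240500$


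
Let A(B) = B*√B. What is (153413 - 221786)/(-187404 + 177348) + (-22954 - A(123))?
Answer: -76919017/3352 - 123*√123 ≈ -24311.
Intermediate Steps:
A(B) = B^(3/2)
(153413 - 221786)/(-187404 + 177348) + (-22954 - A(123)) = (153413 - 221786)/(-187404 + 177348) + (-22954 - 123^(3/2)) = -68373/(-10056) + (-22954 - 123*√123) = -68373*(-1/10056) + (-22954 - 123*√123) = 22791/3352 + (-22954 - 123*√123) = -76919017/3352 - 123*√123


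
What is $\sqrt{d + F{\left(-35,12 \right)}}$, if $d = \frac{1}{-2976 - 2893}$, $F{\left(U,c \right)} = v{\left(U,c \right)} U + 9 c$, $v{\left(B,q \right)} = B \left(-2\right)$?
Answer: $\frac{i \sqrt{80670572931}}{5869} \approx 48.394 i$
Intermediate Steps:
$v{\left(B,q \right)} = - 2 B$
$F{\left(U,c \right)} = - 2 U^{2} + 9 c$ ($F{\left(U,c \right)} = - 2 U U + 9 c = - 2 U^{2} + 9 c$)
$d = - \frac{1}{5869}$ ($d = \frac{1}{-5869} = - \frac{1}{5869} \approx -0.00017039$)
$\sqrt{d + F{\left(-35,12 \right)}} = \sqrt{- \frac{1}{5869} + \left(- 2 \left(-35\right)^{2} + 9 \cdot 12\right)} = \sqrt{- \frac{1}{5869} + \left(\left(-2\right) 1225 + 108\right)} = \sqrt{- \frac{1}{5869} + \left(-2450 + 108\right)} = \sqrt{- \frac{1}{5869} - 2342} = \sqrt{- \frac{13745199}{5869}} = \frac{i \sqrt{80670572931}}{5869}$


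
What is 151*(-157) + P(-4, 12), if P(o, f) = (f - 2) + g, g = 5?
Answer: -23692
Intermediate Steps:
P(o, f) = 3 + f (P(o, f) = (f - 2) + 5 = (-2 + f) + 5 = 3 + f)
151*(-157) + P(-4, 12) = 151*(-157) + (3 + 12) = -23707 + 15 = -23692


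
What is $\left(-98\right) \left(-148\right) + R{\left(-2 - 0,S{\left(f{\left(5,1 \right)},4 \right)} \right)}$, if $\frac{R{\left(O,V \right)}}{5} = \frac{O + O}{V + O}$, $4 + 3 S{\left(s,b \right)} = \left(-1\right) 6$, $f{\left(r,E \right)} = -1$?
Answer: $\frac{58031}{4} \approx 14508.0$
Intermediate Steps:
$S{\left(s,b \right)} = - \frac{10}{3}$ ($S{\left(s,b \right)} = - \frac{4}{3} + \frac{\left(-1\right) 6}{3} = - \frac{4}{3} + \frac{1}{3} \left(-6\right) = - \frac{4}{3} - 2 = - \frac{10}{3}$)
$R{\left(O,V \right)} = \frac{10 O}{O + V}$ ($R{\left(O,V \right)} = 5 \frac{O + O}{V + O} = 5 \frac{2 O}{O + V} = \frac{10 O}{O + V}$)
$\left(-98\right) \left(-148\right) + R{\left(-2 - 0,S{\left(f{\left(5,1 \right)},4 \right)} \right)} = \left(-98\right) \left(-148\right) + \frac{10 \left(-2 - 0\right)}{\left(-2 - 0\right) - \frac{10}{3}} = 14504 + \frac{10 \left(-2 + 0\right)}{\left(-2 + 0\right) - \frac{10}{3}} = 14504 + 10 \left(-2\right) \frac{1}{-2 - \frac{10}{3}} = 14504 + 10 \left(-2\right) \frac{1}{- \frac{16}{3}} = 14504 + 10 \left(-2\right) \left(- \frac{3}{16}\right) = 14504 + \frac{15}{4} = \frac{58031}{4}$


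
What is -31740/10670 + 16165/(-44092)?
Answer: -157196063/47046164 ≈ -3.3413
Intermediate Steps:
-31740/10670 + 16165/(-44092) = -31740*1/10670 + 16165*(-1/44092) = -3174/1067 - 16165/44092 = -157196063/47046164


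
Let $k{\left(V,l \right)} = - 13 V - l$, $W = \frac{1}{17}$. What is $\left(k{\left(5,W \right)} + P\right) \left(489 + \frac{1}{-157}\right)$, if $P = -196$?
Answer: $- \frac{20042008}{157} \approx -1.2766 \cdot 10^{5}$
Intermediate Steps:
$W = \frac{1}{17} \approx 0.058824$
$k{\left(V,l \right)} = - l - 13 V$
$\left(k{\left(5,W \right)} + P\right) \left(489 + \frac{1}{-157}\right) = \left(\left(\left(-1\right) \frac{1}{17} - 65\right) - 196\right) \left(489 + \frac{1}{-157}\right) = \left(\left(- \frac{1}{17} - 65\right) - 196\right) \left(489 - \frac{1}{157}\right) = \left(- \frac{1106}{17} - 196\right) \frac{76772}{157} = \left(- \frac{4438}{17}\right) \frac{76772}{157} = - \frac{20042008}{157}$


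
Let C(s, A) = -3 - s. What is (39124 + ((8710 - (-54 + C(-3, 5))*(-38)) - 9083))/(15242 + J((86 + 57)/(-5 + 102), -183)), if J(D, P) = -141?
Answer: 36699/15101 ≈ 2.4302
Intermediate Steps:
(39124 + ((8710 - (-54 + C(-3, 5))*(-38)) - 9083))/(15242 + J((86 + 57)/(-5 + 102), -183)) = (39124 + ((8710 - (-54 + (-3 - 1*(-3)))*(-38)) - 9083))/(15242 - 141) = (39124 + ((8710 - (-54 + (-3 + 3))*(-38)) - 9083))/15101 = (39124 + ((8710 - (-54 + 0)*(-38)) - 9083))*(1/15101) = (39124 + ((8710 - (-54)*(-38)) - 9083))*(1/15101) = (39124 + ((8710 - 1*2052) - 9083))*(1/15101) = (39124 + ((8710 - 2052) - 9083))*(1/15101) = (39124 + (6658 - 9083))*(1/15101) = (39124 - 2425)*(1/15101) = 36699*(1/15101) = 36699/15101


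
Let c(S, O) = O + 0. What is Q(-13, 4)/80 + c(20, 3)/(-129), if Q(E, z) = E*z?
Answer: -579/860 ≈ -0.67326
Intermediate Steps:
c(S, O) = O
Q(-13, 4)/80 + c(20, 3)/(-129) = -13*4/80 + 3/(-129) = -52*1/80 + 3*(-1/129) = -13/20 - 1/43 = -579/860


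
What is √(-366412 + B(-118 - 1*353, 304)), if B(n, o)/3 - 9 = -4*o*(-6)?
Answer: I*√344497 ≈ 586.94*I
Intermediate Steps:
B(n, o) = 27 + 72*o (B(n, o) = 27 + 3*(-4*o*(-6)) = 27 + 3*(24*o) = 27 + 72*o)
√(-366412 + B(-118 - 1*353, 304)) = √(-366412 + (27 + 72*304)) = √(-366412 + (27 + 21888)) = √(-366412 + 21915) = √(-344497) = I*√344497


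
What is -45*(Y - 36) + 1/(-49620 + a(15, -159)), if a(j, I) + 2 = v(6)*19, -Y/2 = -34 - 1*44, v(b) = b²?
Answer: -264265201/48938 ≈ -5400.0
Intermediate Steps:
Y = 156 (Y = -2*(-34 - 1*44) = -2*(-34 - 44) = -2*(-78) = 156)
a(j, I) = 682 (a(j, I) = -2 + 6²*19 = -2 + 36*19 = -2 + 684 = 682)
-45*(Y - 36) + 1/(-49620 + a(15, -159)) = -45*(156 - 36) + 1/(-49620 + 682) = -45*120 + 1/(-48938) = -5400 - 1/48938 = -264265201/48938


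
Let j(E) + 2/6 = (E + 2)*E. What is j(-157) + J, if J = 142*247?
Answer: 178226/3 ≈ 59409.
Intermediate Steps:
j(E) = -⅓ + E*(2 + E) (j(E) = -⅓ + (E + 2)*E = -⅓ + (2 + E)*E = -⅓ + E*(2 + E))
J = 35074
j(-157) + J = (-⅓ + (-157)² + 2*(-157)) + 35074 = (-⅓ + 24649 - 314) + 35074 = 73004/3 + 35074 = 178226/3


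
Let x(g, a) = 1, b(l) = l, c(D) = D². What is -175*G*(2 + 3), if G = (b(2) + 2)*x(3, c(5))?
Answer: -3500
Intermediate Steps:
G = 4 (G = (2 + 2)*1 = 4*1 = 4)
-175*G*(2 + 3) = -700*(2 + 3) = -700*5 = -175*20 = -3500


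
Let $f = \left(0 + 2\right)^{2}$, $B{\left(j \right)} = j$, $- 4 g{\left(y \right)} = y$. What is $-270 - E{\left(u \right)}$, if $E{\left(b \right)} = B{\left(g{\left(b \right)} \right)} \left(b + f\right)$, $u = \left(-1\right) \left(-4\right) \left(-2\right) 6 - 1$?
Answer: $\frac{1125}{4} \approx 281.25$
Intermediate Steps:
$g{\left(y \right)} = - \frac{y}{4}$
$f = 4$ ($f = 2^{2} = 4$)
$u = -49$ ($u = 4 \left(-2\right) 6 - 1 = \left(-8\right) 6 - 1 = -48 - 1 = -49$)
$E{\left(b \right)} = - \frac{b \left(4 + b\right)}{4}$ ($E{\left(b \right)} = - \frac{b}{4} \left(b + 4\right) = - \frac{b}{4} \left(4 + b\right) = - \frac{b \left(4 + b\right)}{4}$)
$-270 - E{\left(u \right)} = -270 - \left(- \frac{1}{4}\right) \left(-49\right) \left(4 - 49\right) = -270 - \left(- \frac{1}{4}\right) \left(-49\right) \left(-45\right) = -270 - - \frac{2205}{4} = -270 + \frac{2205}{4} = \frac{1125}{4}$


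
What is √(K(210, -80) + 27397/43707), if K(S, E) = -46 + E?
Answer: I*√239500592295/43707 ≈ 11.197*I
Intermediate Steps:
√(K(210, -80) + 27397/43707) = √((-46 - 80) + 27397/43707) = √(-126 + 27397*(1/43707)) = √(-126 + 27397/43707) = √(-5479685/43707) = I*√239500592295/43707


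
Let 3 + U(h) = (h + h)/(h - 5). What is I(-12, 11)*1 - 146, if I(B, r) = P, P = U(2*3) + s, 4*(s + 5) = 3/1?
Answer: -565/4 ≈ -141.25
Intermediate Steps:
U(h) = -3 + 2*h/(-5 + h) (U(h) = -3 + (h + h)/(h - 5) = -3 + (2*h)/(-5 + h) = -3 + 2*h/(-5 + h))
s = -17/4 (s = -5 + (3/1)/4 = -5 + (3*1)/4 = -5 + (¼)*3 = -5 + ¾ = -17/4 ≈ -4.2500)
P = 19/4 (P = (15 - 2*3)/(-5 + 2*3) - 17/4 = (15 - 1*6)/(-5 + 6) - 17/4 = (15 - 6)/1 - 17/4 = 1*9 - 17/4 = 9 - 17/4 = 19/4 ≈ 4.7500)
I(B, r) = 19/4
I(-12, 11)*1 - 146 = (19/4)*1 - 146 = 19/4 - 146 = -565/4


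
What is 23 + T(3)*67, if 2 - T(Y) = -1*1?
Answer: 224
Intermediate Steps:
T(Y) = 3 (T(Y) = 2 - (-1) = 2 - 1*(-1) = 2 + 1 = 3)
23 + T(3)*67 = 23 + 3*67 = 23 + 201 = 224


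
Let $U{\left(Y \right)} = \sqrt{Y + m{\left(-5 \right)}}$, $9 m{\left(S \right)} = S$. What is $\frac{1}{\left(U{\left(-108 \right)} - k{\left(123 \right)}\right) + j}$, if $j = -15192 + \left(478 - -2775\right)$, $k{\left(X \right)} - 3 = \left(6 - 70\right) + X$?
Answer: $- \frac{108009}{1296216986} - \frac{3 i \sqrt{977}}{1296216986} \approx -8.3326 \cdot 10^{-5} - 7.2342 \cdot 10^{-8} i$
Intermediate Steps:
$m{\left(S \right)} = \frac{S}{9}$
$k{\left(X \right)} = -61 + X$ ($k{\left(X \right)} = 3 + \left(\left(6 - 70\right) + X\right) = 3 + \left(-64 + X\right) = -61 + X$)
$U{\left(Y \right)} = \sqrt{- \frac{5}{9} + Y}$ ($U{\left(Y \right)} = \sqrt{Y + \frac{1}{9} \left(-5\right)} = \sqrt{Y - \frac{5}{9}} = \sqrt{- \frac{5}{9} + Y}$)
$j = -11939$ ($j = -15192 + \left(478 + 2775\right) = -15192 + 3253 = -11939$)
$\frac{1}{\left(U{\left(-108 \right)} - k{\left(123 \right)}\right) + j} = \frac{1}{\left(\frac{\sqrt{-5 + 9 \left(-108\right)}}{3} - \left(-61 + 123\right)\right) - 11939} = \frac{1}{\left(\frac{\sqrt{-5 - 972}}{3} - 62\right) - 11939} = \frac{1}{\left(\frac{\sqrt{-977}}{3} - 62\right) - 11939} = \frac{1}{\left(\frac{i \sqrt{977}}{3} - 62\right) - 11939} = \frac{1}{\left(-62 + \frac{i \sqrt{977}}{3}\right) - 11939} = \frac{1}{-12001 + \frac{i \sqrt{977}}{3}}$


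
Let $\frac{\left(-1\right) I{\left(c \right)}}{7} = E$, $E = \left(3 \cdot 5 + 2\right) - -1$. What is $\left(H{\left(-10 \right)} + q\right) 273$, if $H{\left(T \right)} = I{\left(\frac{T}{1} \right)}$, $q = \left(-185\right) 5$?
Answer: $-286923$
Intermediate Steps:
$q = -925$
$E = 18$ ($E = \left(15 + 2\right) + 1 = 17 + 1 = 18$)
$I{\left(c \right)} = -126$ ($I{\left(c \right)} = \left(-7\right) 18 = -126$)
$H{\left(T \right)} = -126$
$\left(H{\left(-10 \right)} + q\right) 273 = \left(-126 - 925\right) 273 = \left(-1051\right) 273 = -286923$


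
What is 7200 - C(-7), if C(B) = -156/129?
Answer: 309652/43 ≈ 7201.2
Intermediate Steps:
C(B) = -52/43 (C(B) = -156*1/129 = -52/43)
7200 - C(-7) = 7200 - 1*(-52/43) = 7200 + 52/43 = 309652/43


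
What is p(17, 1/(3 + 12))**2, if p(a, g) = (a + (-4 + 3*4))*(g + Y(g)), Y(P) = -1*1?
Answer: 4900/9 ≈ 544.44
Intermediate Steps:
Y(P) = -1
p(a, g) = (-1 + g)*(8 + a) (p(a, g) = (a + (-4 + 3*4))*(g - 1) = (a + (-4 + 12))*(-1 + g) = (a + 8)*(-1 + g) = (8 + a)*(-1 + g) = (-1 + g)*(8 + a))
p(17, 1/(3 + 12))**2 = (-8 - 1*17 + 8/(3 + 12) + 17/(3 + 12))**2 = (-8 - 17 + 8/15 + 17/15)**2 = (-70/3)**2 = 4900/9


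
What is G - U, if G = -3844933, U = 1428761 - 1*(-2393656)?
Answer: -7667350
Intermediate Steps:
U = 3822417 (U = 1428761 + 2393656 = 3822417)
G - U = -3844933 - 1*3822417 = -3844933 - 3822417 = -7667350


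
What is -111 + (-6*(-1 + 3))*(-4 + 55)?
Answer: -723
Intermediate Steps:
-111 + (-6*(-1 + 3))*(-4 + 55) = -111 - 6*2*51 = -111 - 12*51 = -111 - 612 = -723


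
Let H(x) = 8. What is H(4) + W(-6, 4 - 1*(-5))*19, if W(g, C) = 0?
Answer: 8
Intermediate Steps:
H(4) + W(-6, 4 - 1*(-5))*19 = 8 + 0*19 = 8 + 0 = 8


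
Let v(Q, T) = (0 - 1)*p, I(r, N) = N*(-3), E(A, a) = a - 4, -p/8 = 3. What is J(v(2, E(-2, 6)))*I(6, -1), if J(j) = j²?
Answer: 1728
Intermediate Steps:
p = -24 (p = -8*3 = -24)
E(A, a) = -4 + a
I(r, N) = -3*N
v(Q, T) = 24 (v(Q, T) = (0 - 1)*(-24) = -1*(-24) = 24)
J(v(2, E(-2, 6)))*I(6, -1) = 24²*(-3*(-1)) = 576*3 = 1728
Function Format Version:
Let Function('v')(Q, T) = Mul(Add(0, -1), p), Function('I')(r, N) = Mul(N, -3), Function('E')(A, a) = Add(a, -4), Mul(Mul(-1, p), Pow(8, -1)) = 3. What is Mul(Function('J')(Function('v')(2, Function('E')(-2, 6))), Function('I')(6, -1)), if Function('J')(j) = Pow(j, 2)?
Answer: 1728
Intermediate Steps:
p = -24 (p = Mul(-8, 3) = -24)
Function('E')(A, a) = Add(-4, a)
Function('I')(r, N) = Mul(-3, N)
Function('v')(Q, T) = 24 (Function('v')(Q, T) = Mul(Add(0, -1), -24) = Mul(-1, -24) = 24)
Mul(Function('J')(Function('v')(2, Function('E')(-2, 6))), Function('I')(6, -1)) = Mul(Pow(24, 2), Mul(-3, -1)) = Mul(576, 3) = 1728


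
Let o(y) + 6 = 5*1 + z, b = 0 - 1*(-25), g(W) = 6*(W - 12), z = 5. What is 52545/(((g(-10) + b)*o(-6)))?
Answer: -52545/428 ≈ -122.77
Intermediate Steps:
g(W) = -72 + 6*W (g(W) = 6*(-12 + W) = -72 + 6*W)
b = 25 (b = 0 + 25 = 25)
o(y) = 4 (o(y) = -6 + (5*1 + 5) = -6 + (5 + 5) = -6 + 10 = 4)
52545/(((g(-10) + b)*o(-6))) = 52545/((((-72 + 6*(-10)) + 25)*4)) = 52545/((((-72 - 60) + 25)*4)) = 52545/(((-132 + 25)*4)) = 52545/((-107*4)) = 52545/(-428) = 52545*(-1/428) = -52545/428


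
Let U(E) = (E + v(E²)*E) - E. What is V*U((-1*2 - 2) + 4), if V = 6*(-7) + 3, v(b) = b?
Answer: 0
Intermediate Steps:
V = -39 (V = -42 + 3 = -39)
U(E) = E³ (U(E) = (E + E²*E) - E = (E + E³) - E = E³)
V*U((-1*2 - 2) + 4) = -39*((-1*2 - 2) + 4)³ = -39*((-2 - 2) + 4)³ = -39*(-4 + 4)³ = -39*0³ = -39*0 = 0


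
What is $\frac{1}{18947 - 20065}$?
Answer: $- \frac{1}{1118} \approx -0.00089445$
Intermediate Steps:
$\frac{1}{18947 - 20065} = \frac{1}{-1118} = - \frac{1}{1118}$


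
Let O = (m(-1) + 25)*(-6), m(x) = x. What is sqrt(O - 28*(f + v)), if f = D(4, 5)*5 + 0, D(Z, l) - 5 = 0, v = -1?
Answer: 4*I*sqrt(51) ≈ 28.566*I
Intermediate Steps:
D(Z, l) = 5 (D(Z, l) = 5 + 0 = 5)
f = 25 (f = 5*5 + 0 = 25 + 0 = 25)
O = -144 (O = (-1 + 25)*(-6) = 24*(-6) = -144)
sqrt(O - 28*(f + v)) = sqrt(-144 - 28*(25 - 1)) = sqrt(-144 - 28*24) = sqrt(-144 - 672) = sqrt(-816) = 4*I*sqrt(51)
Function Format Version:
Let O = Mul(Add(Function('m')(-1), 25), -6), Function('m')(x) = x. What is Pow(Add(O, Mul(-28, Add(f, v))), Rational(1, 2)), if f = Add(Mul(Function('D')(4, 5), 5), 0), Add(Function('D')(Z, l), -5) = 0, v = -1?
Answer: Mul(4, I, Pow(51, Rational(1, 2))) ≈ Mul(28.566, I)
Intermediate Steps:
Function('D')(Z, l) = 5 (Function('D')(Z, l) = Add(5, 0) = 5)
f = 25 (f = Add(Mul(5, 5), 0) = Add(25, 0) = 25)
O = -144 (O = Mul(Add(-1, 25), -6) = Mul(24, -6) = -144)
Pow(Add(O, Mul(-28, Add(f, v))), Rational(1, 2)) = Pow(Add(-144, Mul(-28, Add(25, -1))), Rational(1, 2)) = Pow(Add(-144, Mul(-28, 24)), Rational(1, 2)) = Pow(Add(-144, -672), Rational(1, 2)) = Pow(-816, Rational(1, 2)) = Mul(4, I, Pow(51, Rational(1, 2)))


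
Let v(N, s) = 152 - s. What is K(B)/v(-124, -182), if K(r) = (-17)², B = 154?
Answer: 289/334 ≈ 0.86527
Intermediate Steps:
K(r) = 289
K(B)/v(-124, -182) = 289/(152 - 1*(-182)) = 289/(152 + 182) = 289/334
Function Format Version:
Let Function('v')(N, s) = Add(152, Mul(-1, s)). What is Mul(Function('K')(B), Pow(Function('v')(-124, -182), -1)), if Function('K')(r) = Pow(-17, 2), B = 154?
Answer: Rational(289, 334) ≈ 0.86527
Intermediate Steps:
Function('K')(r) = 289
Mul(Function('K')(B), Pow(Function('v')(-124, -182), -1)) = Mul(289, Pow(Add(152, Mul(-1, -182)), -1)) = Mul(289, Pow(Add(152, 182), -1)) = Mul(289, Pow(334, -1)) = Mul(289, Rational(1, 334)) = Rational(289, 334)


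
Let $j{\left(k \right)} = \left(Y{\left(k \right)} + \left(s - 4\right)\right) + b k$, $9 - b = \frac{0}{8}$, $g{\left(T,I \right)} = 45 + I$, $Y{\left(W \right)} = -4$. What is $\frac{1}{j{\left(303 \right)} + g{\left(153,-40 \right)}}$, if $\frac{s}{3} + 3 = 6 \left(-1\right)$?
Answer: $\frac{1}{2697} \approx 0.00037078$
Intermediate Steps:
$s = -27$ ($s = -9 + 3 \cdot 6 \left(-1\right) = -9 + 3 \left(-6\right) = -9 - 18 = -27$)
$b = 9$ ($b = 9 - \frac{0}{8} = 9 - 0 \cdot \frac{1}{8} = 9 - 0 = 9 + 0 = 9$)
$j{\left(k \right)} = -35 + 9 k$ ($j{\left(k \right)} = \left(-4 - 31\right) + 9 k = -35 + 9 k$)
$\frac{1}{j{\left(303 \right)} + g{\left(153,-40 \right)}} = \frac{1}{\left(-35 + 9 \cdot 303\right) + \left(45 - 40\right)} = \frac{1}{\left(-35 + 2727\right) + 5} = \frac{1}{2692 + 5} = \frac{1}{2697}$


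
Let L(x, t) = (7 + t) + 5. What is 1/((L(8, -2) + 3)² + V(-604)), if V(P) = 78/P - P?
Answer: 302/233407 ≈ 0.0012939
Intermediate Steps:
V(P) = -P + 78/P
L(x, t) = 12 + t
1/((L(8, -2) + 3)² + V(-604)) = 1/(((12 - 2) + 3)² + (-1*(-604) + 78/(-604))) = 1/((10 + 3)² + (604 + 78*(-1/604))) = 1/(13² + (604 - 39/302)) = 1/(169 + 182369/302) = 1/(233407/302) = 302/233407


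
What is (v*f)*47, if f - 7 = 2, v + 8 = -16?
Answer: -10152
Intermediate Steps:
v = -24 (v = -8 - 16 = -24)
f = 9 (f = 7 + 2 = 9)
(v*f)*47 = -24*9*47 = -216*47 = -10152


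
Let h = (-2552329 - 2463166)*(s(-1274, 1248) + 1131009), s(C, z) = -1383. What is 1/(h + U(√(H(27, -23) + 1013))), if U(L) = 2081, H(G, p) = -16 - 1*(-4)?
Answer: -1/5665633552789 ≈ -1.7650e-13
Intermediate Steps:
H(G, p) = -12 (H(G, p) = -16 + 4 = -12)
h = -5665633554870 (h = (-2552329 - 2463166)*(-1383 + 1131009) = -5015495*1129626 = -5665633554870)
1/(h + U(√(H(27, -23) + 1013))) = 1/(-5665633554870 + 2081) = 1/(-5665633552789) = -1/5665633552789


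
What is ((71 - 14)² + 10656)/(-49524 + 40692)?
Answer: -4635/2944 ≈ -1.5744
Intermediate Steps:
((71 - 14)² + 10656)/(-49524 + 40692) = (57² + 10656)/(-8832) = (3249 + 10656)*(-1/8832) = 13905*(-1/8832) = -4635/2944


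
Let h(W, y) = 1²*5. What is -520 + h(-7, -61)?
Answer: -515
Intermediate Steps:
h(W, y) = 5 (h(W, y) = 1*5 = 5)
-520 + h(-7, -61) = -520 + 5 = -515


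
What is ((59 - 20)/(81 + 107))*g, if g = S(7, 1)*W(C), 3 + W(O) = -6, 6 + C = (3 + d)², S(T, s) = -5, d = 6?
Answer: 1755/188 ≈ 9.3351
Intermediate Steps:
C = 75 (C = -6 + (3 + 6)² = -6 + 9² = -6 + 81 = 75)
W(O) = -9 (W(O) = -3 - 6 = -9)
g = 45 (g = -5*(-9) = 45)
((59 - 20)/(81 + 107))*g = ((59 - 20)/(81 + 107))*45 = (39/188)*45 = 1755/188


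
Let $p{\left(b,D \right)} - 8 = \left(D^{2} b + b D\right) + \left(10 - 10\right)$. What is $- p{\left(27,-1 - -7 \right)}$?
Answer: $-1142$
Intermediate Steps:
$p{\left(b,D \right)} = 8 + D b + b D^{2}$ ($p{\left(b,D \right)} = 8 + \left(\left(D^{2} b + b D\right) + \left(10 - 10\right)\right) = 8 + \left(\left(b D^{2} + D b\right) + 0\right) = 8 + \left(\left(D b + b D^{2}\right) + 0\right) = 8 + \left(D b + b D^{2}\right) = 8 + D b + b D^{2}$)
$- p{\left(27,-1 - -7 \right)} = - (8 + \left(-1 - -7\right) 27 + 27 \left(-1 - -7\right)^{2}) = - (8 + \left(-1 + 7\right) 27 + 27 \left(-1 + 7\right)^{2}) = - (8 + 6 \cdot 27 + 27 \cdot 6^{2}) = - (8 + 162 + 27 \cdot 36) = - (8 + 162 + 972) = \left(-1\right) 1142 = -1142$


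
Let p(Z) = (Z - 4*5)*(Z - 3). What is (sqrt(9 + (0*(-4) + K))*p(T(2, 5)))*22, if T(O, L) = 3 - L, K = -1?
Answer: 4840*sqrt(2) ≈ 6844.8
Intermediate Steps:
p(Z) = (-20 + Z)*(-3 + Z) (p(Z) = (Z - 20)*(-3 + Z) = (-20 + Z)*(-3 + Z))
(sqrt(9 + (0*(-4) + K))*p(T(2, 5)))*22 = (sqrt(9 + (0*(-4) - 1))*(60 + (3 - 1*5)**2 - 23*(3 - 1*5)))*22 = (sqrt(9 + (0 - 1))*(60 + (3 - 5)**2 - 23*(3 - 5)))*22 = (sqrt(9 - 1)*(60 + (-2)**2 - 23*(-2)))*22 = (sqrt(8)*(60 + 4 + 46))*22 = ((2*sqrt(2))*110)*22 = (220*sqrt(2))*22 = 4840*sqrt(2)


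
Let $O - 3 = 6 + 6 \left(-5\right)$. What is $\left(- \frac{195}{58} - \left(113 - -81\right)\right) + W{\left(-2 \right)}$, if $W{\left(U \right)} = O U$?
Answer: $- \frac{9011}{58} \approx -155.36$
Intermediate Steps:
$O = -21$ ($O = 3 + \left(6 + 6 \left(-5\right)\right) = 3 + \left(6 - 30\right) = 3 - 24 = -21$)
$W{\left(U \right)} = - 21 U$
$\left(- \frac{195}{58} - \left(113 - -81\right)\right) + W{\left(-2 \right)} = \left(- \frac{195}{58} - \left(113 - -81\right)\right) - -42 = \left(\left(-195\right) \frac{1}{58} - \left(113 + 81\right)\right) + 42 = \left(- \frac{195}{58} - 194\right) + 42 = - \frac{11447}{58} + 42 = - \frac{9011}{58}$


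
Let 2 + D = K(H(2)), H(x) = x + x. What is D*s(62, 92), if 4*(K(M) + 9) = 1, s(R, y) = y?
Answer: -989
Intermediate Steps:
H(x) = 2*x
K(M) = -35/4 (K(M) = -9 + (¼)*1 = -9 + ¼ = -35/4)
D = -43/4 (D = -2 - 35/4 = -43/4 ≈ -10.750)
D*s(62, 92) = -43/4*92 = -989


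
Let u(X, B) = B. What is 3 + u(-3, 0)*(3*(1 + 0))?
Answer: 3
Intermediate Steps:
3 + u(-3, 0)*(3*(1 + 0)) = 3 + 0*(3*(1 + 0)) = 3 + 0*(3*1) = 3 + 0*3 = 3 + 0 = 3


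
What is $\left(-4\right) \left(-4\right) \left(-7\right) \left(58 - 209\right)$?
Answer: $16912$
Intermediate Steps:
$\left(-4\right) \left(-4\right) \left(-7\right) \left(58 - 209\right) = 16 \left(-7\right) \left(-151\right) = \left(-112\right) \left(-151\right) = 16912$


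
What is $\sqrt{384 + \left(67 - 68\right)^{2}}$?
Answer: $\sqrt{385} \approx 19.621$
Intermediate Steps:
$\sqrt{384 + \left(67 - 68\right)^{2}} = \sqrt{384 + \left(-1\right)^{2}} = \sqrt{384 + 1} = \sqrt{385}$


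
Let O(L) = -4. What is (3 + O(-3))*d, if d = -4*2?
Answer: 8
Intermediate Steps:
d = -8
(3 + O(-3))*d = (3 - 4)*(-8) = -1*(-8) = 8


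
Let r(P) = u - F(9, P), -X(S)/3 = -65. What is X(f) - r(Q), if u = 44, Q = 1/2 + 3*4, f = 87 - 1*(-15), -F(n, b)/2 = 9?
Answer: 133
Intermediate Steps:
F(n, b) = -18 (F(n, b) = -2*9 = -18)
f = 102 (f = 87 + 15 = 102)
X(S) = 195 (X(S) = -3*(-65) = 195)
Q = 25/2 (Q = 1*(½) + 12 = ½ + 12 = 25/2 ≈ 12.500)
r(P) = 62 (r(P) = 44 - 1*(-18) = 44 + 18 = 62)
X(f) - r(Q) = 195 - 1*62 = 195 - 62 = 133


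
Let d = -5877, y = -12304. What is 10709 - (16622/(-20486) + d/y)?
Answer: 1349695959681/126029872 ≈ 10709.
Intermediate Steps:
10709 - (16622/(-20486) + d/y) = 10709 - (16622/(-20486) - 5877/(-12304)) = 10709 - (16622*(-1/20486) - 5877*(-1/12304)) = 10709 - (-8311/10243 + 5877/12304) = 10709 - 1*(-42060433/126029872) = 10709 + 42060433/126029872 = 1349695959681/126029872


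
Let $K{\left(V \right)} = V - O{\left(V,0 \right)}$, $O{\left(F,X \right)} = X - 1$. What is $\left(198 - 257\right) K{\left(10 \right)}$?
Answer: $-649$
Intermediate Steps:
$O{\left(F,X \right)} = -1 + X$
$K{\left(V \right)} = 1 + V$ ($K{\left(V \right)} = V - \left(-1 + 0\right) = V - -1 = V + 1 = 1 + V$)
$\left(198 - 257\right) K{\left(10 \right)} = \left(198 - 257\right) \left(1 + 10\right) = \left(-59\right) 11 = -649$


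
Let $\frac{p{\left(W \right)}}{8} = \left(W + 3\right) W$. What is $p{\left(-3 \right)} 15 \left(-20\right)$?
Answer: $0$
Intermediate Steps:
$p{\left(W \right)} = 8 W \left(3 + W\right)$ ($p{\left(W \right)} = 8 \left(W + 3\right) W = 8 \left(3 + W\right) W = 8 W \left(3 + W\right)$)
$p{\left(-3 \right)} 15 \left(-20\right) = 8 \left(-3\right) \left(3 - 3\right) 15 \left(-20\right) = 8 \left(-3\right) 0 \cdot 15 \left(-20\right) = 0 \cdot 15 \left(-20\right) = 0 \left(-20\right) = 0$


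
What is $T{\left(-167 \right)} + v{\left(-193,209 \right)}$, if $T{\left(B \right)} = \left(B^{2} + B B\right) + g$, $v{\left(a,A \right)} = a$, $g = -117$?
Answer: $55468$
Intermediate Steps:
$T{\left(B \right)} = -117 + 2 B^{2}$ ($T{\left(B \right)} = \left(B^{2} + B B\right) - 117 = \left(B^{2} + B^{2}\right) - 117 = 2 B^{2} - 117 = -117 + 2 B^{2}$)
$T{\left(-167 \right)} + v{\left(-193,209 \right)} = \left(-117 + 2 \left(-167\right)^{2}\right) - 193 = \left(-117 + 2 \cdot 27889\right) - 193 = \left(-117 + 55778\right) - 193 = 55661 - 193 = 55468$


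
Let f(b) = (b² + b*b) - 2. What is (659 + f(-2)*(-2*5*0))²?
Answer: 434281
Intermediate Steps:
f(b) = -2 + 2*b² (f(b) = (b² + b²) - 2 = 2*b² - 2 = -2 + 2*b²)
(659 + f(-2)*(-2*5*0))² = (659 + (-2 + 2*(-2)²)*(-2*5*0))² = (659 + (-2 + 2*4)*(-10*0))² = (659 + (-2 + 8)*0)² = (659 + 6*0)² = (659 + 0)² = 659² = 434281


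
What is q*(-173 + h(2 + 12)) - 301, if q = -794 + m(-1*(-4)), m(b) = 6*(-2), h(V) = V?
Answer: 127853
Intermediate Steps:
m(b) = -12
q = -806 (q = -794 - 12 = -806)
q*(-173 + h(2 + 12)) - 301 = -806*(-173 + (2 + 12)) - 301 = -806*(-173 + 14) - 301 = -806*(-159) - 301 = 128154 - 301 = 127853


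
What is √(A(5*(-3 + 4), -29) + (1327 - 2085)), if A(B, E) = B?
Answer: I*√753 ≈ 27.441*I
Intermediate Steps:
√(A(5*(-3 + 4), -29) + (1327 - 2085)) = √(5*(-3 + 4) + (1327 - 2085)) = √(5*1 - 758) = √(5 - 758) = √(-753) = I*√753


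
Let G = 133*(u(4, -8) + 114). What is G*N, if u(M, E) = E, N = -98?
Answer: -1381604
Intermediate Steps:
G = 14098 (G = 133*(-8 + 114) = 133*106 = 14098)
G*N = 14098*(-98) = -1381604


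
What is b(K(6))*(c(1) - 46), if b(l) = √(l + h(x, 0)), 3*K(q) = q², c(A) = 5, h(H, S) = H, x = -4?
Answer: -82*√2 ≈ -115.97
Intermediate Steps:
K(q) = q²/3
b(l) = √(-4 + l) (b(l) = √(l - 4) = √(-4 + l))
b(K(6))*(c(1) - 46) = √(-4 + (⅓)*6²)*(5 - 46) = √(-4 + (⅓)*36)*(-41) = √(-4 + 12)*(-41) = √8*(-41) = (2*√2)*(-41) = -82*√2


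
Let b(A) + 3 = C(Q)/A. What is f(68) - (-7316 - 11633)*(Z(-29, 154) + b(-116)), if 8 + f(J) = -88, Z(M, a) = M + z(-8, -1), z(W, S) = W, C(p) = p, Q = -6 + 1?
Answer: -87839751/116 ≈ -7.5724e+5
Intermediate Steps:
Q = -5
Z(M, a) = -8 + M (Z(M, a) = M - 8 = -8 + M)
b(A) = -3 - 5/A
f(J) = -96 (f(J) = -8 - 88 = -96)
f(68) - (-7316 - 11633)*(Z(-29, 154) + b(-116)) = -96 - (-7316 - 11633)*((-8 - 29) + (-3 - 5/(-116))) = -96 - (-18949)*(-37 + (-3 - 5*(-1/116))) = -96 - (-18949)*(-37 + (-3 + 5/116)) = -96 - (-18949)*(-37 - 343/116) = -96 - (-18949)*(-4635)/116 = -96 - 1*87828615/116 = -96 - 87828615/116 = -87839751/116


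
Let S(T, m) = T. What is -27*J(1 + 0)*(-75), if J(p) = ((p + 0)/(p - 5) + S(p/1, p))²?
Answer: 18225/16 ≈ 1139.1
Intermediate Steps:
J(p) = (p + p/(-5 + p))² (J(p) = ((p + 0)/(p - 5) + p/1)² = (p/(-5 + p) + p*1)² = (p/(-5 + p) + p)² = (p + p/(-5 + p))²)
-27*J(1 + 0)*(-75) = -27*(1 + 0)²*(-4 + (1 + 0))²/(-5 + (1 + 0))²*(-75) = -27*1²*(-4 + 1)²/(-5 + 1)²*(-75) = -27*(-3)²/(-4)²*(-75) = -27*9/16*(-75) = -243/16*(-75) = 18225/16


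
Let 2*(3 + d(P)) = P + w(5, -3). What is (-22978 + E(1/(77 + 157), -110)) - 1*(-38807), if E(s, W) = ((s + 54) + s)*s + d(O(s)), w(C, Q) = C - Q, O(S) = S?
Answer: 866800235/54756 ≈ 15830.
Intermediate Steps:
d(P) = 1 + P/2 (d(P) = -3 + (P + (5 - 1*(-3)))/2 = -3 + (P + (5 + 3))/2 = -3 + (P + 8)/2 = -3 + (8 + P)/2 = -3 + (4 + P/2) = 1 + P/2)
E(s, W) = 1 + s/2 + s*(54 + 2*s) (E(s, W) = ((s + 54) + s)*s + (1 + s/2) = ((54 + s) + s)*s + (1 + s/2) = (54 + 2*s)*s + (1 + s/2) = s*(54 + 2*s) + (1 + s/2) = 1 + s/2 + s*(54 + 2*s))
(-22978 + E(1/(77 + 157), -110)) - 1*(-38807) = (-22978 + (1 + 2*(1/(77 + 157))² + 109/(2*(77 + 157)))) - 1*(-38807) = (-22978 + (1 + 2*(1/234)² + (109/2)/234)) + 38807 = (-22978 + (1 + 2*(1/234)² + (109/2)*(1/234))) + 38807 = (-22978 + (1 + 2*(1/54756) + 109/468)) + 38807 = (-22978 + (1 + 1/27378 + 109/468)) + 38807 = (-22978 + 67511/54756) + 38807 = -1258115857/54756 + 38807 = 866800235/54756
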